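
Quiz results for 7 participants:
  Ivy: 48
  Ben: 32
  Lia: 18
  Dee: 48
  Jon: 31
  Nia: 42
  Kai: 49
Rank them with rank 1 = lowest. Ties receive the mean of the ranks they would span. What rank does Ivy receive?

5.5

Sorted (ascending): 18, 31, 32, 42, 48, 48, 49
The 2 values of 48 occupy positions 5–6 → average rank (5+6)/2 = 5.5.
Ivy has value 48 → rank 5.5.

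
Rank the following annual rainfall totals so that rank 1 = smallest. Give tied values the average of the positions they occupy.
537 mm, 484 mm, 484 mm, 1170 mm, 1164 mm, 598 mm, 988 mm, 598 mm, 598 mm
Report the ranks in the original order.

Sorted (ascending): 484, 484, 537, 598, 598, 598, 988, 1164, 1170
The 2 values of 484 occupy positions 1–2 → average rank (1+2)/2 = 1.5.
The 3 values of 598 occupy positions 4–6 → average rank 5.

3, 1.5, 1.5, 9, 8, 5, 7, 5, 5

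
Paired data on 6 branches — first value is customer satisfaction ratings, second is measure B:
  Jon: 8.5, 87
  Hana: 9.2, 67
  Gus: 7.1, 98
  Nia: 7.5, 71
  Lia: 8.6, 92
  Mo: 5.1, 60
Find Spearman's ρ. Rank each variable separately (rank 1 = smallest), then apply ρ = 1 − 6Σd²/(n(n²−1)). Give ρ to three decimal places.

Ranks of variable 1: 4, 6, 2, 3, 5, 1
Ranks of variable 2: 4, 2, 6, 3, 5, 1
d = r₁ − r₂: 0, 4, -4, 0, 0, 0
d²: 0, 16, 16, 0, 0, 0; Σd² = 32
ρ = 1 − 6·32/(6·35) = 1 − 192/210 = 0.086

0.086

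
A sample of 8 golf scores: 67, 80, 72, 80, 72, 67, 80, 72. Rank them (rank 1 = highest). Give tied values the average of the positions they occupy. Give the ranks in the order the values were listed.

7.5, 2, 5, 2, 5, 7.5, 2, 5

Sorted (descending): 80, 80, 80, 72, 72, 72, 67, 67
The 3 values of 80 occupy positions 1–3 → average rank 2.
The 3 values of 72 occupy positions 4–6 → average rank 5.
The 2 values of 67 occupy positions 7–8 → average rank (7+8)/2 = 7.5.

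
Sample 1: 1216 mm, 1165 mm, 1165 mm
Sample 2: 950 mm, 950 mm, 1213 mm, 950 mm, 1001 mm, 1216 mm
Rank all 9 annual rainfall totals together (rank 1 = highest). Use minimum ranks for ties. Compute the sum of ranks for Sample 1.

9

Sorted (descending): 1216, 1216, 1213, 1165, 1165, 1001, 950, 950, 950
The 2 values of 1216 occupy positions 1–2 → each gets rank 1.
The 2 values of 1165 occupy positions 4–5 → each gets rank 4.
The 3 values of 950 occupy positions 7–9 → each gets rank 7.
Sample 1 values → pooled ranks: 1216→1, 1165→4, 1165→4
Rank sum = 1 + 4 + 4 = 9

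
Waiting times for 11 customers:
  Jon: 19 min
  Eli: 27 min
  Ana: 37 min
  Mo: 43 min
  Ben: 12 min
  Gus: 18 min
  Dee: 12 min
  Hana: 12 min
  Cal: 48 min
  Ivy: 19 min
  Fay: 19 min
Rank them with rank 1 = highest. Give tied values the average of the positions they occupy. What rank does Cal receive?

Sorted (descending): 48, 43, 37, 27, 19, 19, 19, 18, 12, 12, 12
The 3 values of 19 occupy positions 5–7 → average rank 6.
The 3 values of 12 occupy positions 9–11 → average rank 10.
Cal has value 48 min → rank 1.

1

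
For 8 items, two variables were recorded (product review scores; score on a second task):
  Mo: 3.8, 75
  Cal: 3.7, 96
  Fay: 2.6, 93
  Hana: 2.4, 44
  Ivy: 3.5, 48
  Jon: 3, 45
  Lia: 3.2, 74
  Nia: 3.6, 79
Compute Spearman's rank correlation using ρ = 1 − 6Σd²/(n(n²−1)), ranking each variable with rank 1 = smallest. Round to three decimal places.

Ranks of variable 1: 8, 7, 2, 1, 5, 3, 4, 6
Ranks of variable 2: 5, 8, 7, 1, 3, 2, 4, 6
d = r₁ − r₂: 3, -1, -5, 0, 2, 1, 0, 0
d²: 9, 1, 25, 0, 4, 1, 0, 0; Σd² = 40
ρ = 1 − 6·40/(8·63) = 1 − 240/504 = 0.524

0.524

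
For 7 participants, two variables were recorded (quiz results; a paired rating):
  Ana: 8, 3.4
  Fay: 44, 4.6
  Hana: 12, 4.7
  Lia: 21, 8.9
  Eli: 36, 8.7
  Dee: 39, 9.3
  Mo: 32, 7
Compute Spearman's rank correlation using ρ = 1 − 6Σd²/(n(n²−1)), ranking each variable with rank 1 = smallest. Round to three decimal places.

Ranks of variable 1: 1, 7, 2, 3, 5, 6, 4
Ranks of variable 2: 1, 2, 3, 6, 5, 7, 4
d = r₁ − r₂: 0, 5, -1, -3, 0, -1, 0
d²: 0, 25, 1, 9, 0, 1, 0; Σd² = 36
ρ = 1 − 6·36/(7·48) = 1 − 216/336 = 0.357

0.357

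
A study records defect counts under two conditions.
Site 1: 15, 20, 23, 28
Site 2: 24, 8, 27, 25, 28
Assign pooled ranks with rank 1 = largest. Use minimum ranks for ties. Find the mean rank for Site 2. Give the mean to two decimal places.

Sorted (descending): 28, 28, 27, 25, 24, 23, 20, 15, 8
The 2 values of 28 occupy positions 1–2 → each gets rank 1.
Site 2 values → pooled ranks: 24→5, 8→9, 27→3, 25→4, 28→1
Mean rank = (5 + 9 + 3 + 4 + 1) / 5 = 4.40

4.40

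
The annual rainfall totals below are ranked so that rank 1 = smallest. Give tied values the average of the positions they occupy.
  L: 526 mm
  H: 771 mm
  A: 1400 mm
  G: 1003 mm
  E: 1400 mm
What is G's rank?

Sorted (ascending): 526, 771, 1003, 1400, 1400
The 2 values of 1400 occupy positions 4–5 → average rank (4+5)/2 = 4.5.
G has value 1003 mm → rank 3.

3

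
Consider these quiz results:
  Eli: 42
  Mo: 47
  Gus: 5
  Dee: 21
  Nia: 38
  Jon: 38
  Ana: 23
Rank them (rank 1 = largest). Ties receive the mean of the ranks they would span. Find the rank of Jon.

Sorted (descending): 47, 42, 38, 38, 23, 21, 5
The 2 values of 38 occupy positions 3–4 → average rank (3+4)/2 = 3.5.
Jon has value 38 → rank 3.5.

3.5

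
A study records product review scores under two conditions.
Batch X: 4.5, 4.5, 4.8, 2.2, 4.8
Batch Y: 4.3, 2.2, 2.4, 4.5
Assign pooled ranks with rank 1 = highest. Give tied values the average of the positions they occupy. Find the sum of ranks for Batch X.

Sorted (descending): 4.8, 4.8, 4.5, 4.5, 4.5, 4.3, 2.4, 2.2, 2.2
The 2 values of 4.8 occupy positions 1–2 → average rank (1+2)/2 = 1.5.
The 3 values of 4.5 occupy positions 3–5 → average rank 4.
The 2 values of 2.2 occupy positions 8–9 → average rank (8+9)/2 = 8.5.
Batch X values → pooled ranks: 4.5→4, 4.5→4, 4.8→1.5, 2.2→8.5, 4.8→1.5
Rank sum = 4 + 4 + 1.5 + 8.5 + 1.5 = 19.5

19.5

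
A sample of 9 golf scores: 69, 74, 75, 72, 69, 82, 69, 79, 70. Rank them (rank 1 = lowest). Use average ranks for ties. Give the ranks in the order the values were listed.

Sorted (ascending): 69, 69, 69, 70, 72, 74, 75, 79, 82
The 3 values of 69 occupy positions 1–3 → average rank 2.

2, 6, 7, 5, 2, 9, 2, 8, 4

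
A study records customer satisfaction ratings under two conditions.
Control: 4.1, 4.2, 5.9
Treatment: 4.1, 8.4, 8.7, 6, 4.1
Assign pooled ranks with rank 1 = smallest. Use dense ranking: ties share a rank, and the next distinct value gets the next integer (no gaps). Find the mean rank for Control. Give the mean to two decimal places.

Sorted (ascending): 4.1, 4.1, 4.1, 4.2, 5.9, 6, 8.4, 8.7
The 3 values of 4.1 share dense rank 1.
Remaining distinct values take the next consecutive integers.
Control values → pooled ranks: 4.1→1, 4.2→2, 5.9→3
Mean rank = (1 + 2 + 3) / 3 = 2.00

2.00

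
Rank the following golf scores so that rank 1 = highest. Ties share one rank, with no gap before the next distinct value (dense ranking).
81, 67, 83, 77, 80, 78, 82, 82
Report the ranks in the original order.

Sorted (descending): 83, 82, 82, 81, 80, 78, 77, 67
The 2 values of 82 share dense rank 2.
Remaining distinct values take the next consecutive integers.

3, 7, 1, 6, 4, 5, 2, 2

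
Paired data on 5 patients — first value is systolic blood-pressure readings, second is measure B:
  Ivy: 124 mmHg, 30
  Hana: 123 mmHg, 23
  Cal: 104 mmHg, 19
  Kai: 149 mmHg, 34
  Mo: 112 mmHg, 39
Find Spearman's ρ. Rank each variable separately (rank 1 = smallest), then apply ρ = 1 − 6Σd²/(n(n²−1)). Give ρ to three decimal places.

Ranks of variable 1: 4, 3, 1, 5, 2
Ranks of variable 2: 3, 2, 1, 4, 5
d = r₁ − r₂: 1, 1, 0, 1, -3
d²: 1, 1, 0, 1, 9; Σd² = 12
ρ = 1 − 6·12/(5·24) = 1 − 72/120 = 0.400

0.400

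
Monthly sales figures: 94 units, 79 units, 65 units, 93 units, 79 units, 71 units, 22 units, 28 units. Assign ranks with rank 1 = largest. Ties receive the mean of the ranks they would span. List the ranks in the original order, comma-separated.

1, 3.5, 6, 2, 3.5, 5, 8, 7

Sorted (descending): 94, 93, 79, 79, 71, 65, 28, 22
The 2 values of 79 occupy positions 3–4 → average rank (3+4)/2 = 3.5.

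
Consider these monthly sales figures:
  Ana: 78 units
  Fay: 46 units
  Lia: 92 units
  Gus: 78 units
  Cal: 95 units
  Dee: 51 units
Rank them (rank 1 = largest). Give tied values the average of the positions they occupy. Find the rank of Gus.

Sorted (descending): 95, 92, 78, 78, 51, 46
The 2 values of 78 occupy positions 3–4 → average rank (3+4)/2 = 3.5.
Gus has value 78 units → rank 3.5.

3.5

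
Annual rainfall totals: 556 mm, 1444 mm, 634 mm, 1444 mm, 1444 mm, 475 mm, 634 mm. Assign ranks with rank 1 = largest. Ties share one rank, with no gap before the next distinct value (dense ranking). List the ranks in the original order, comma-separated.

3, 1, 2, 1, 1, 4, 2

Sorted (descending): 1444, 1444, 1444, 634, 634, 556, 475
The 3 values of 1444 share dense rank 1.
The 2 values of 634 share dense rank 2.
Remaining distinct values take the next consecutive integers.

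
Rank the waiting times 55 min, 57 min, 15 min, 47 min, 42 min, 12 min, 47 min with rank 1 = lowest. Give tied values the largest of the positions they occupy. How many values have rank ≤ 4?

Sorted (ascending): 12, 15, 42, 47, 47, 55, 57
The 2 values of 47 occupy positions 4–5 → each gets rank 5.
Ranks ≤ 4: {1, 2, 3} → 3 values.

3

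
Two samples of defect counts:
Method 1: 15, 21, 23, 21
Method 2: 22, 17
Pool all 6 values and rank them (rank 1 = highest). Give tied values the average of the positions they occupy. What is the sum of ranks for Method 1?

Sorted (descending): 23, 22, 21, 21, 17, 15
The 2 values of 21 occupy positions 3–4 → average rank (3+4)/2 = 3.5.
Method 1 values → pooled ranks: 15→6, 21→3.5, 23→1, 21→3.5
Rank sum = 6 + 3.5 + 1 + 3.5 = 14

14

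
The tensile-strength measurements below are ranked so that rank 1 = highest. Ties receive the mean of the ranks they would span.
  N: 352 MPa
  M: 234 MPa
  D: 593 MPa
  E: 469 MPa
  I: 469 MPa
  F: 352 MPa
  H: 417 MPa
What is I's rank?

Sorted (descending): 593, 469, 469, 417, 352, 352, 234
The 2 values of 469 occupy positions 2–3 → average rank (2+3)/2 = 2.5.
The 2 values of 352 occupy positions 5–6 → average rank (5+6)/2 = 5.5.
I has value 469 MPa → rank 2.5.

2.5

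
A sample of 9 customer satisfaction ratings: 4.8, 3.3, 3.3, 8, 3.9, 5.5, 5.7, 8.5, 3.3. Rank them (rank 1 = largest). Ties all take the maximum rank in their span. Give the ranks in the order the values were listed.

Sorted (descending): 8.5, 8, 5.7, 5.5, 4.8, 3.9, 3.3, 3.3, 3.3
The 3 values of 3.3 occupy positions 7–9 → each gets rank 9.

5, 9, 9, 2, 6, 4, 3, 1, 9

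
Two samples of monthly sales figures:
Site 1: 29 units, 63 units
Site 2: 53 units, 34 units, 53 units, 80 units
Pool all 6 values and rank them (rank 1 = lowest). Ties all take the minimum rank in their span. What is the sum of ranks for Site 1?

6

Sorted (ascending): 29, 34, 53, 53, 63, 80
The 2 values of 53 occupy positions 3–4 → each gets rank 3.
Site 1 values → pooled ranks: 29→1, 63→5
Rank sum = 1 + 5 = 6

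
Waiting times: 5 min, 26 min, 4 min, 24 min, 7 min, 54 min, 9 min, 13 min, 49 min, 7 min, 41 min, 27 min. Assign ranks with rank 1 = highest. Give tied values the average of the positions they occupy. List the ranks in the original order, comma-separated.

Sorted (descending): 54, 49, 41, 27, 26, 24, 13, 9, 7, 7, 5, 4
The 2 values of 7 occupy positions 9–10 → average rank (9+10)/2 = 9.5.

11, 5, 12, 6, 9.5, 1, 8, 7, 2, 9.5, 3, 4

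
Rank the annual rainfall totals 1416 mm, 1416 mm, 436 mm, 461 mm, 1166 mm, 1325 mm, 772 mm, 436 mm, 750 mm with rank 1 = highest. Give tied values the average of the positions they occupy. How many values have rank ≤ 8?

7

Sorted (descending): 1416, 1416, 1325, 1166, 772, 750, 461, 436, 436
The 2 values of 1416 occupy positions 1–2 → average rank (1+2)/2 = 1.5.
The 2 values of 436 occupy positions 8–9 → average rank (8+9)/2 = 8.5.
Ranks ≤ 8: {1.5, 1.5, 3, 4, 5, 6, 7} → 7 values.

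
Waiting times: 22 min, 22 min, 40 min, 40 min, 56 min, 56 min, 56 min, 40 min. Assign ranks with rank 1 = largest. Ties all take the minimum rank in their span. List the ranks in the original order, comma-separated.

7, 7, 4, 4, 1, 1, 1, 4

Sorted (descending): 56, 56, 56, 40, 40, 40, 22, 22
The 3 values of 56 occupy positions 1–3 → each gets rank 1.
The 3 values of 40 occupy positions 4–6 → each gets rank 4.
The 2 values of 22 occupy positions 7–8 → each gets rank 7.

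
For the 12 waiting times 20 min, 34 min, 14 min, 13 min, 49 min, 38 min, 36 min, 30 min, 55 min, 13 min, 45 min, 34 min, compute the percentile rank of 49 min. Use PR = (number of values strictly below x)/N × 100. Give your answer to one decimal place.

83.3

N = 12.
Strictly below 49: 10. Equal to 49: 1.
PR = 10/12 × 100 = 83.3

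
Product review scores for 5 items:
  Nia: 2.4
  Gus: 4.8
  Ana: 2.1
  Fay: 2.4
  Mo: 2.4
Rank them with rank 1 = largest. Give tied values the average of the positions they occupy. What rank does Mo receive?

3

Sorted (descending): 4.8, 2.4, 2.4, 2.4, 2.1
The 3 values of 2.4 occupy positions 2–4 → average rank 3.
Mo has value 2.4 → rank 3.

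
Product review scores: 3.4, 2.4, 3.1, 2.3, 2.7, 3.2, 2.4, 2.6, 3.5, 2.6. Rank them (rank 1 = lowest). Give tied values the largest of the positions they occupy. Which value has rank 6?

2.7

Sorted (ascending): 2.3, 2.4, 2.4, 2.6, 2.6, 2.7, 3.1, 3.2, 3.4, 3.5
The 2 values of 2.4 occupy positions 2–3 → each gets rank 3.
The 2 values of 2.6 occupy positions 4–5 → each gets rank 5.
Rank 6 → value 2.7.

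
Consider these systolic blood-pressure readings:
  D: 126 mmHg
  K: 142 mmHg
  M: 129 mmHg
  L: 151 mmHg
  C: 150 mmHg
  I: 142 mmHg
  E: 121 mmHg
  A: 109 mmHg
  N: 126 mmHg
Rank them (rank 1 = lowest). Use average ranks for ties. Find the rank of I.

Sorted (ascending): 109, 121, 126, 126, 129, 142, 142, 150, 151
The 2 values of 126 occupy positions 3–4 → average rank (3+4)/2 = 3.5.
The 2 values of 142 occupy positions 6–7 → average rank (6+7)/2 = 6.5.
I has value 142 mmHg → rank 6.5.

6.5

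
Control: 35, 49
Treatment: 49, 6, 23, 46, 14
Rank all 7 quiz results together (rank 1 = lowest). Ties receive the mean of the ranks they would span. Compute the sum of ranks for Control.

Sorted (ascending): 6, 14, 23, 35, 46, 49, 49
The 2 values of 49 occupy positions 6–7 → average rank (6+7)/2 = 6.5.
Control values → pooled ranks: 35→4, 49→6.5
Rank sum = 4 + 6.5 = 10.5

10.5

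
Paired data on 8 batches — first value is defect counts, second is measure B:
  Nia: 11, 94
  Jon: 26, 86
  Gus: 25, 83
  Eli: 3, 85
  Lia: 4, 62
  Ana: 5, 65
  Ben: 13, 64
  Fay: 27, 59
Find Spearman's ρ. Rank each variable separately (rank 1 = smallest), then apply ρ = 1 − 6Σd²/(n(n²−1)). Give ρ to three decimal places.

-0.143

Ranks of variable 1: 4, 7, 6, 1, 2, 3, 5, 8
Ranks of variable 2: 8, 7, 5, 6, 2, 4, 3, 1
d = r₁ − r₂: -4, 0, 1, -5, 0, -1, 2, 7
d²: 16, 0, 1, 25, 0, 1, 4, 49; Σd² = 96
ρ = 1 − 6·96/(8·63) = 1 − 576/504 = -0.143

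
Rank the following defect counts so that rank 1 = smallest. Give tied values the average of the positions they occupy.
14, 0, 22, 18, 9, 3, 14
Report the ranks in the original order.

4.5, 1, 7, 6, 3, 2, 4.5

Sorted (ascending): 0, 3, 9, 14, 14, 18, 22
The 2 values of 14 occupy positions 4–5 → average rank (4+5)/2 = 4.5.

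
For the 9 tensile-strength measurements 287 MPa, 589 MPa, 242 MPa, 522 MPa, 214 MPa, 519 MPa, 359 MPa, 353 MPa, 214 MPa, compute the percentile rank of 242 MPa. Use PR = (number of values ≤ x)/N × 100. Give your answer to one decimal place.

N = 9.
Strictly below 242: 2. Equal to 242: 1.
PR = 3/9 × 100 = 33.3

33.3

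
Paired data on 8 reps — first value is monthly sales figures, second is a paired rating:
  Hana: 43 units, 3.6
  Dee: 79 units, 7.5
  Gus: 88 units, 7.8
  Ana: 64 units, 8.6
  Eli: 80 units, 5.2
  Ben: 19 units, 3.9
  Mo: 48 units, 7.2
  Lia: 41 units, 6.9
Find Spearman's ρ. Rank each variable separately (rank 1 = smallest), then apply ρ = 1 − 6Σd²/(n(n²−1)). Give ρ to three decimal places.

0.571

Ranks of variable 1: 3, 6, 8, 5, 7, 1, 4, 2
Ranks of variable 2: 1, 6, 7, 8, 3, 2, 5, 4
d = r₁ − r₂: 2, 0, 1, -3, 4, -1, -1, -2
d²: 4, 0, 1, 9, 16, 1, 1, 4; Σd² = 36
ρ = 1 − 6·36/(8·63) = 1 − 216/504 = 0.571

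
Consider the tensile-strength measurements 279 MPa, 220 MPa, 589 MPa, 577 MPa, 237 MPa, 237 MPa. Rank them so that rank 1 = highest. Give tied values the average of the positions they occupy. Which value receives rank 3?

279

Sorted (descending): 589, 577, 279, 237, 237, 220
The 2 values of 237 occupy positions 4–5 → average rank (4+5)/2 = 4.5.
Rank 3 → value 279.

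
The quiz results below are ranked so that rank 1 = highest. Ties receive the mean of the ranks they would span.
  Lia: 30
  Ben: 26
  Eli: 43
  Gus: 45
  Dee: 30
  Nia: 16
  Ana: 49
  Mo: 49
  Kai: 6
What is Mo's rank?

Sorted (descending): 49, 49, 45, 43, 30, 30, 26, 16, 6
The 2 values of 49 occupy positions 1–2 → average rank (1+2)/2 = 1.5.
The 2 values of 30 occupy positions 5–6 → average rank (5+6)/2 = 5.5.
Mo has value 49 → rank 1.5.

1.5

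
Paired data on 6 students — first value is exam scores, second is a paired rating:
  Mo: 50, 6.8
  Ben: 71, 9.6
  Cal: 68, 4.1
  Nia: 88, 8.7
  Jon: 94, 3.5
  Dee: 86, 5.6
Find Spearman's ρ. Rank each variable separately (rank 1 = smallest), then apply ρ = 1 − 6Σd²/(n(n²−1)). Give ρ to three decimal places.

Ranks of variable 1: 1, 3, 2, 5, 6, 4
Ranks of variable 2: 4, 6, 2, 5, 1, 3
d = r₁ − r₂: -3, -3, 0, 0, 5, 1
d²: 9, 9, 0, 0, 25, 1; Σd² = 44
ρ = 1 − 6·44/(6·35) = 1 − 264/210 = -0.257

-0.257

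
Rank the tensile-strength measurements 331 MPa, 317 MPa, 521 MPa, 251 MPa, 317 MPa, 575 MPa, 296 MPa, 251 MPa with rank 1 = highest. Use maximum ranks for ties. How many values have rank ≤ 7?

Sorted (descending): 575, 521, 331, 317, 317, 296, 251, 251
The 2 values of 317 occupy positions 4–5 → each gets rank 5.
The 2 values of 251 occupy positions 7–8 → each gets rank 8.
Ranks ≤ 7: {1, 2, 3, 5, 5, 6} → 6 values.

6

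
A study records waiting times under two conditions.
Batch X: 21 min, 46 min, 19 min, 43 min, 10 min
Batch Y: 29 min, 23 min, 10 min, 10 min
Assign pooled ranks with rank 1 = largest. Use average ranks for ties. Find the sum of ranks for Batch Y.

23

Sorted (descending): 46, 43, 29, 23, 21, 19, 10, 10, 10
The 3 values of 10 occupy positions 7–9 → average rank 8.
Batch Y values → pooled ranks: 29→3, 23→4, 10→8, 10→8
Rank sum = 3 + 4 + 8 + 8 = 23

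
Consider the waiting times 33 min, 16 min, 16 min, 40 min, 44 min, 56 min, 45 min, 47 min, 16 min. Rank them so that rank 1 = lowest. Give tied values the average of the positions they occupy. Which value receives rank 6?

44

Sorted (ascending): 16, 16, 16, 33, 40, 44, 45, 47, 56
The 3 values of 16 occupy positions 1–3 → average rank 2.
Rank 6 → value 44.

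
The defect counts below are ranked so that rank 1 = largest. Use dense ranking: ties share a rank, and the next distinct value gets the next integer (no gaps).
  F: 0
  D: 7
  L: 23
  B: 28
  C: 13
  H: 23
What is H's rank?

2

Sorted (descending): 28, 23, 23, 13, 7, 0
The 2 values of 23 share dense rank 2.
Remaining distinct values take the next consecutive integers.
H has value 23 → rank 2.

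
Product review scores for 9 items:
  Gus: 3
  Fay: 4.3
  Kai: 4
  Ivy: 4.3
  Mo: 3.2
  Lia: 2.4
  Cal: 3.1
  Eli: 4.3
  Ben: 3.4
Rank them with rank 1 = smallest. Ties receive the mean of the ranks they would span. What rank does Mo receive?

4

Sorted (ascending): 2.4, 3, 3.1, 3.2, 3.4, 4, 4.3, 4.3, 4.3
The 3 values of 4.3 occupy positions 7–9 → average rank 8.
Mo has value 3.2 → rank 4.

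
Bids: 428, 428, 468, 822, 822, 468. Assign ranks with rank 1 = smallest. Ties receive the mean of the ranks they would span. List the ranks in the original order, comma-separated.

1.5, 1.5, 3.5, 5.5, 5.5, 3.5

Sorted (ascending): 428, 428, 468, 468, 822, 822
The 2 values of 428 occupy positions 1–2 → average rank (1+2)/2 = 1.5.
The 2 values of 468 occupy positions 3–4 → average rank (3+4)/2 = 3.5.
The 2 values of 822 occupy positions 5–6 → average rank (5+6)/2 = 5.5.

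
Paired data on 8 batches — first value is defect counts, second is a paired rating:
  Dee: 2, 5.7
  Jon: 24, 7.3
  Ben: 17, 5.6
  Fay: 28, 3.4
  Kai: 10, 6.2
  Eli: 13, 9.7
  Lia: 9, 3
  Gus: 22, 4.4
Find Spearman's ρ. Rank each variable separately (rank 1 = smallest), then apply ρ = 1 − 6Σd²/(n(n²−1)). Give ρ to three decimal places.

-0.048

Ranks of variable 1: 1, 7, 5, 8, 3, 4, 2, 6
Ranks of variable 2: 5, 7, 4, 2, 6, 8, 1, 3
d = r₁ − r₂: -4, 0, 1, 6, -3, -4, 1, 3
d²: 16, 0, 1, 36, 9, 16, 1, 9; Σd² = 88
ρ = 1 − 6·88/(8·63) = 1 − 528/504 = -0.048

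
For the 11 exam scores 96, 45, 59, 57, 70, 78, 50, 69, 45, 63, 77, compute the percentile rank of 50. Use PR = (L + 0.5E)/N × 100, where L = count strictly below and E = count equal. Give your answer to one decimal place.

22.7

N = 11.
Strictly below 50: 2. Equal to 50: 1.
PR = (2 + 0.5·1)/11 × 100 = 22.7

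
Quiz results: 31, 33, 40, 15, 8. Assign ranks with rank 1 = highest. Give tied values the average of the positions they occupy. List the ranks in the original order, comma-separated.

Sorted (descending): 40, 33, 31, 15, 8
No ties — each value takes its position as its rank.

3, 2, 1, 4, 5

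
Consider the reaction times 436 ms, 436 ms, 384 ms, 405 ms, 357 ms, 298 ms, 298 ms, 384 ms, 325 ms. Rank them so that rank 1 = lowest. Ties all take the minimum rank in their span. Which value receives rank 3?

325

Sorted (ascending): 298, 298, 325, 357, 384, 384, 405, 436, 436
The 2 values of 298 occupy positions 1–2 → each gets rank 1.
The 2 values of 384 occupy positions 5–6 → each gets rank 5.
The 2 values of 436 occupy positions 8–9 → each gets rank 8.
Rank 3 → value 325.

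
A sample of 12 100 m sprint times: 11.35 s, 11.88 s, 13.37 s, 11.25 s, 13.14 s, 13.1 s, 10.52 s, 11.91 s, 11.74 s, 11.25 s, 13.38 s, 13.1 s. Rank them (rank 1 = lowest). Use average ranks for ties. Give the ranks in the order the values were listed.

Sorted (ascending): 10.52, 11.25, 11.25, 11.35, 11.74, 11.88, 11.91, 13.1, 13.1, 13.14, 13.37, 13.38
The 2 values of 11.25 occupy positions 2–3 → average rank (2+3)/2 = 2.5.
The 2 values of 13.1 occupy positions 8–9 → average rank (8+9)/2 = 8.5.

4, 6, 11, 2.5, 10, 8.5, 1, 7, 5, 2.5, 12, 8.5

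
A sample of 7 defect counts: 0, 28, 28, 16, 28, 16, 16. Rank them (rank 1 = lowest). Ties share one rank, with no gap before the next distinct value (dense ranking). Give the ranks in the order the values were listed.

Sorted (ascending): 0, 16, 16, 16, 28, 28, 28
The 3 values of 16 share dense rank 2.
The 3 values of 28 share dense rank 3.
Remaining distinct values take the next consecutive integers.

1, 3, 3, 2, 3, 2, 2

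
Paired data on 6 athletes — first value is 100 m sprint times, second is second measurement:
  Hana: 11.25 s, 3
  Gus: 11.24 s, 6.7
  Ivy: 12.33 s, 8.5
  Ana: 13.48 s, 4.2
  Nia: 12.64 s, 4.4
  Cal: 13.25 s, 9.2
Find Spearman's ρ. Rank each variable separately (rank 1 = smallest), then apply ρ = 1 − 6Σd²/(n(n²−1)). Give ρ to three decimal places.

Ranks of variable 1: 2, 1, 3, 6, 4, 5
Ranks of variable 2: 1, 4, 5, 2, 3, 6
d = r₁ − r₂: 1, -3, -2, 4, 1, -1
d²: 1, 9, 4, 16, 1, 1; Σd² = 32
ρ = 1 − 6·32/(6·35) = 1 − 192/210 = 0.086

0.086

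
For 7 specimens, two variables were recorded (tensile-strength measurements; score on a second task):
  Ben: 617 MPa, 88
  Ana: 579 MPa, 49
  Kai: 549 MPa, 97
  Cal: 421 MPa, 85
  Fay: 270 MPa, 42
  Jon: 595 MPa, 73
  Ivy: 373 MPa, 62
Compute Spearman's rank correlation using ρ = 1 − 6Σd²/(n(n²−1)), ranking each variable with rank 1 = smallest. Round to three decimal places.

0.500

Ranks of variable 1: 7, 5, 4, 3, 1, 6, 2
Ranks of variable 2: 6, 2, 7, 5, 1, 4, 3
d = r₁ − r₂: 1, 3, -3, -2, 0, 2, -1
d²: 1, 9, 9, 4, 0, 4, 1; Σd² = 28
ρ = 1 − 6·28/(7·48) = 1 − 168/336 = 0.500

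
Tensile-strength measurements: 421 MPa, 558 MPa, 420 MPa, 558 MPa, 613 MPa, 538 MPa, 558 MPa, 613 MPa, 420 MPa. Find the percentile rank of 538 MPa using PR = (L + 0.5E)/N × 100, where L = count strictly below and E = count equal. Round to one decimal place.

N = 9.
Strictly below 538: 3. Equal to 538: 1.
PR = (3 + 0.5·1)/9 × 100 = 38.9

38.9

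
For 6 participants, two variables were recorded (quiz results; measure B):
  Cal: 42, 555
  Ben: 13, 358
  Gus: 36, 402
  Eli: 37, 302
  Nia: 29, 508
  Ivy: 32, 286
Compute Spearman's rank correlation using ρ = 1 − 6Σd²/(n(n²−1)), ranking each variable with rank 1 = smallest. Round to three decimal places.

0.257

Ranks of variable 1: 6, 1, 4, 5, 2, 3
Ranks of variable 2: 6, 3, 4, 2, 5, 1
d = r₁ − r₂: 0, -2, 0, 3, -3, 2
d²: 0, 4, 0, 9, 9, 4; Σd² = 26
ρ = 1 − 6·26/(6·35) = 1 − 156/210 = 0.257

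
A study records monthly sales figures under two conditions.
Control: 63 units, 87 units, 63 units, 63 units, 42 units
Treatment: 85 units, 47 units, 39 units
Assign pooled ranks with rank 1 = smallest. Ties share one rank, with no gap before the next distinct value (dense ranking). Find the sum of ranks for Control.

20

Sorted (ascending): 39, 42, 47, 63, 63, 63, 85, 87
The 3 values of 63 share dense rank 4.
Remaining distinct values take the next consecutive integers.
Control values → pooled ranks: 63→4, 87→6, 63→4, 63→4, 42→2
Rank sum = 4 + 6 + 4 + 4 + 2 = 20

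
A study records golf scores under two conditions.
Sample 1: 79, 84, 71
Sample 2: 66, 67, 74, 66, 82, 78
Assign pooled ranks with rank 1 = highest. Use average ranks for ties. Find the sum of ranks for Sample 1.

10

Sorted (descending): 84, 82, 79, 78, 74, 71, 67, 66, 66
The 2 values of 66 occupy positions 8–9 → average rank (8+9)/2 = 8.5.
Sample 1 values → pooled ranks: 79→3, 84→1, 71→6
Rank sum = 3 + 1 + 6 = 10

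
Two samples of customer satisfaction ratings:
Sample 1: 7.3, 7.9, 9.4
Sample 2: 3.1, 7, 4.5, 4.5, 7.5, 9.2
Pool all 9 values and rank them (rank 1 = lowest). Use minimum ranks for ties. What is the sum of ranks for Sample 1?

Sorted (ascending): 3.1, 4.5, 4.5, 7, 7.3, 7.5, 7.9, 9.2, 9.4
The 2 values of 4.5 occupy positions 2–3 → each gets rank 2.
Sample 1 values → pooled ranks: 7.3→5, 7.9→7, 9.4→9
Rank sum = 5 + 7 + 9 = 21

21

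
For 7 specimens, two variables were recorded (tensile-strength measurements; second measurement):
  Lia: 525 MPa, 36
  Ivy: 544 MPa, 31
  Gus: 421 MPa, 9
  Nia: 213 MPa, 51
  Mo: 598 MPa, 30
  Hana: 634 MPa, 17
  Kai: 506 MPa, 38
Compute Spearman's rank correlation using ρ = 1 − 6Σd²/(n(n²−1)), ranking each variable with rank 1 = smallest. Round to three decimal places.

-0.464

Ranks of variable 1: 4, 5, 2, 1, 6, 7, 3
Ranks of variable 2: 5, 4, 1, 7, 3, 2, 6
d = r₁ − r₂: -1, 1, 1, -6, 3, 5, -3
d²: 1, 1, 1, 36, 9, 25, 9; Σd² = 82
ρ = 1 − 6·82/(7·48) = 1 − 492/336 = -0.464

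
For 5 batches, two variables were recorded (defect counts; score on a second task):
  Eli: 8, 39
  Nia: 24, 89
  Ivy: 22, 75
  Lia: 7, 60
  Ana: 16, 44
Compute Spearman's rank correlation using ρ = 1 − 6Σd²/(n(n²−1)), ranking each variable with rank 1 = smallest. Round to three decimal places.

Ranks of variable 1: 2, 5, 4, 1, 3
Ranks of variable 2: 1, 5, 4, 3, 2
d = r₁ − r₂: 1, 0, 0, -2, 1
d²: 1, 0, 0, 4, 1; Σd² = 6
ρ = 1 − 6·6/(5·24) = 1 − 36/120 = 0.700

0.700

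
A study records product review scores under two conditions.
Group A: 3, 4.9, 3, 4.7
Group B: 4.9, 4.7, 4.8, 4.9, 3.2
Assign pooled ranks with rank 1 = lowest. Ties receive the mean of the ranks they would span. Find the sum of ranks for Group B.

29.5

Sorted (ascending): 3, 3, 3.2, 4.7, 4.7, 4.8, 4.9, 4.9, 4.9
The 2 values of 3 occupy positions 1–2 → average rank (1+2)/2 = 1.5.
The 2 values of 4.7 occupy positions 4–5 → average rank (4+5)/2 = 4.5.
The 3 values of 4.9 occupy positions 7–9 → average rank 8.
Group B values → pooled ranks: 4.9→8, 4.7→4.5, 4.8→6, 4.9→8, 3.2→3
Rank sum = 8 + 4.5 + 6 + 8 + 3 = 29.5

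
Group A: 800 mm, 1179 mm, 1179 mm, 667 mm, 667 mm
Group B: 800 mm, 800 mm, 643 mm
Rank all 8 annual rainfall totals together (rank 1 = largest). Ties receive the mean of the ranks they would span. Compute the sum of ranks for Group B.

Sorted (descending): 1179, 1179, 800, 800, 800, 667, 667, 643
The 2 values of 1179 occupy positions 1–2 → average rank (1+2)/2 = 1.5.
The 3 values of 800 occupy positions 3–5 → average rank 4.
The 2 values of 667 occupy positions 6–7 → average rank (6+7)/2 = 6.5.
Group B values → pooled ranks: 800→4, 800→4, 643→8
Rank sum = 4 + 4 + 8 = 16

16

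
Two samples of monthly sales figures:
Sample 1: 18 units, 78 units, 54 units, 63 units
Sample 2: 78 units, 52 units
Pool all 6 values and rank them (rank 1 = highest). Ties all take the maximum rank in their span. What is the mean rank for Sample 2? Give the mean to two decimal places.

3.50

Sorted (descending): 78, 78, 63, 54, 52, 18
The 2 values of 78 occupy positions 1–2 → each gets rank 2.
Sample 2 values → pooled ranks: 78→2, 52→5
Mean rank = (2 + 5) / 2 = 3.50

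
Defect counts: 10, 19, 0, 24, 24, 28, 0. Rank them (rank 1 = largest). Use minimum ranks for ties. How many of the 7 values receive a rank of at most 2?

Sorted (descending): 28, 24, 24, 19, 10, 0, 0
The 2 values of 24 occupy positions 2–3 → each gets rank 2.
The 2 values of 0 occupy positions 6–7 → each gets rank 6.
Ranks ≤ 2: {1, 2, 2} → 3 values.

3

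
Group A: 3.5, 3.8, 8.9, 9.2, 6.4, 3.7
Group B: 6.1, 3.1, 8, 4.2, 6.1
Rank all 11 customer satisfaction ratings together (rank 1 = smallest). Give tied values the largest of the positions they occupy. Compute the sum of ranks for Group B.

29

Sorted (ascending): 3.1, 3.5, 3.7, 3.8, 4.2, 6.1, 6.1, 6.4, 8, 8.9, 9.2
The 2 values of 6.1 occupy positions 6–7 → each gets rank 7.
Group B values → pooled ranks: 6.1→7, 3.1→1, 8→9, 4.2→5, 6.1→7
Rank sum = 7 + 1 + 9 + 5 + 7 = 29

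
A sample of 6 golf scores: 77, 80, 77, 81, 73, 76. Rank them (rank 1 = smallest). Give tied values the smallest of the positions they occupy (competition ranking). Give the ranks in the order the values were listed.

3, 5, 3, 6, 1, 2

Sorted (ascending): 73, 76, 77, 77, 80, 81
The 2 values of 77 occupy positions 3–4 → each gets rank 3.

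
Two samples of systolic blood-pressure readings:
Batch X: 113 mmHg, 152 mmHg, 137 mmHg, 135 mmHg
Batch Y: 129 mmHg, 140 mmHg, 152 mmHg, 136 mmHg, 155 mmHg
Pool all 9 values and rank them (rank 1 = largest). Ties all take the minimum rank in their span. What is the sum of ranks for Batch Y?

Sorted (descending): 155, 152, 152, 140, 137, 136, 135, 129, 113
The 2 values of 152 occupy positions 2–3 → each gets rank 2.
Batch Y values → pooled ranks: 129→8, 140→4, 152→2, 136→6, 155→1
Rank sum = 8 + 4 + 2 + 6 + 1 = 21

21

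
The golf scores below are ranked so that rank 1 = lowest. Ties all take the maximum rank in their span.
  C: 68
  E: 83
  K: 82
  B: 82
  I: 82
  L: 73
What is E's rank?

6

Sorted (ascending): 68, 73, 82, 82, 82, 83
The 3 values of 82 occupy positions 3–5 → each gets rank 5.
E has value 83 → rank 6.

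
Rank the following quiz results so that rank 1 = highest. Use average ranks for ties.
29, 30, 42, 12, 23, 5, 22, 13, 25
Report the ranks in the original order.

3, 2, 1, 8, 5, 9, 6, 7, 4

Sorted (descending): 42, 30, 29, 25, 23, 22, 13, 12, 5
No ties — each value takes its position as its rank.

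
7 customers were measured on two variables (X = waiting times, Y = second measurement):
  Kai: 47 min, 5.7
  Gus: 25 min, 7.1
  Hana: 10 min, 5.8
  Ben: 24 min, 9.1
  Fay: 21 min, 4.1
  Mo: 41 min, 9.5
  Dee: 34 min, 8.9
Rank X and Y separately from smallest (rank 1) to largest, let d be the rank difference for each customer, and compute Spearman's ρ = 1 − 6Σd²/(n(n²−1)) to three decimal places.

Ranks of variable 1: 7, 4, 1, 3, 2, 6, 5
Ranks of variable 2: 2, 4, 3, 6, 1, 7, 5
d = r₁ − r₂: 5, 0, -2, -3, 1, -1, 0
d²: 25, 0, 4, 9, 1, 1, 0; Σd² = 40
ρ = 1 − 6·40/(7·48) = 1 − 240/336 = 0.286

0.286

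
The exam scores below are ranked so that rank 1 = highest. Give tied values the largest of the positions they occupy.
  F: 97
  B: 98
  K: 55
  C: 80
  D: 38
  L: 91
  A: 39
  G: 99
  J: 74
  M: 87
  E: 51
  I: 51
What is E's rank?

Sorted (descending): 99, 98, 97, 91, 87, 80, 74, 55, 51, 51, 39, 38
The 2 values of 51 occupy positions 9–10 → each gets rank 10.
E has value 51 → rank 10.

10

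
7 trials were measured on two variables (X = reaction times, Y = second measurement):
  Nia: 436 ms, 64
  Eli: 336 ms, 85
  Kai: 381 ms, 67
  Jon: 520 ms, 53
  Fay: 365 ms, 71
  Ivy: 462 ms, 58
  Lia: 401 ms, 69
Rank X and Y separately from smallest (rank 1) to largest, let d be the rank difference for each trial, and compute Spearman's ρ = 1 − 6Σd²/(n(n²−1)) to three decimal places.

Ranks of variable 1: 5, 1, 3, 7, 2, 6, 4
Ranks of variable 2: 3, 7, 4, 1, 6, 2, 5
d = r₁ − r₂: 2, -6, -1, 6, -4, 4, -1
d²: 4, 36, 1, 36, 16, 16, 1; Σd² = 110
ρ = 1 − 6·110/(7·48) = 1 − 660/336 = -0.964

-0.964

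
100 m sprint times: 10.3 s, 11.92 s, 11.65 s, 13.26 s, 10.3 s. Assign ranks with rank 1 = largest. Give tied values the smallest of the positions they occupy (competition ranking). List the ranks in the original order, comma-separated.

Sorted (descending): 13.26, 11.92, 11.65, 10.3, 10.3
The 2 values of 10.3 occupy positions 4–5 → each gets rank 4.

4, 2, 3, 1, 4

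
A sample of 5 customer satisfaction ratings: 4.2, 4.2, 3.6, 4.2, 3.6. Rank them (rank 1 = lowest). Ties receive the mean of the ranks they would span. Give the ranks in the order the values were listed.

4, 4, 1.5, 4, 1.5

Sorted (ascending): 3.6, 3.6, 4.2, 4.2, 4.2
The 2 values of 3.6 occupy positions 1–2 → average rank (1+2)/2 = 1.5.
The 3 values of 4.2 occupy positions 3–5 → average rank 4.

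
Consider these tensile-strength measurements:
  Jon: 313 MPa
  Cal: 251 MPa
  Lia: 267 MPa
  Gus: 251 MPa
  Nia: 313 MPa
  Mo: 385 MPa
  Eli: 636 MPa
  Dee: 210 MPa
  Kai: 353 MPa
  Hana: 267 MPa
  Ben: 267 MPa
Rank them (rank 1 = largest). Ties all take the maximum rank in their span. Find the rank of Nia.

Sorted (descending): 636, 385, 353, 313, 313, 267, 267, 267, 251, 251, 210
The 2 values of 313 occupy positions 4–5 → each gets rank 5.
The 3 values of 267 occupy positions 6–8 → each gets rank 8.
The 2 values of 251 occupy positions 9–10 → each gets rank 10.
Nia has value 313 MPa → rank 5.

5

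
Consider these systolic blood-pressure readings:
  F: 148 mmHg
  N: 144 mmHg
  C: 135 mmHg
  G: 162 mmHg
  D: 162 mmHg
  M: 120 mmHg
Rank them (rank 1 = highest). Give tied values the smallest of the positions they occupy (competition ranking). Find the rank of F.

3

Sorted (descending): 162, 162, 148, 144, 135, 120
The 2 values of 162 occupy positions 1–2 → each gets rank 1.
F has value 148 mmHg → rank 3.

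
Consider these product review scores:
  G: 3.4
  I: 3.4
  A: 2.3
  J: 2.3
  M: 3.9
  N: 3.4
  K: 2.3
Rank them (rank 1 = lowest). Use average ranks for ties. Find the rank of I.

Sorted (ascending): 2.3, 2.3, 2.3, 3.4, 3.4, 3.4, 3.9
The 3 values of 2.3 occupy positions 1–3 → average rank 2.
The 3 values of 3.4 occupy positions 4–6 → average rank 5.
I has value 3.4 → rank 5.

5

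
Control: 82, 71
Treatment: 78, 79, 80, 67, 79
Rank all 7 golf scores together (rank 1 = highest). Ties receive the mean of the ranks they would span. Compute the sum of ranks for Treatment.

21

Sorted (descending): 82, 80, 79, 79, 78, 71, 67
The 2 values of 79 occupy positions 3–4 → average rank (3+4)/2 = 3.5.
Treatment values → pooled ranks: 78→5, 79→3.5, 80→2, 67→7, 79→3.5
Rank sum = 5 + 3.5 + 2 + 7 + 3.5 = 21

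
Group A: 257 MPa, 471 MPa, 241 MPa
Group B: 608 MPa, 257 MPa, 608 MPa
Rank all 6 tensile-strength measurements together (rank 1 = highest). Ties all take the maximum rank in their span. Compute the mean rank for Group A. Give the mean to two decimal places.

Sorted (descending): 608, 608, 471, 257, 257, 241
The 2 values of 608 occupy positions 1–2 → each gets rank 2.
The 2 values of 257 occupy positions 4–5 → each gets rank 5.
Group A values → pooled ranks: 257→5, 471→3, 241→6
Mean rank = (5 + 3 + 6) / 3 = 4.67

4.67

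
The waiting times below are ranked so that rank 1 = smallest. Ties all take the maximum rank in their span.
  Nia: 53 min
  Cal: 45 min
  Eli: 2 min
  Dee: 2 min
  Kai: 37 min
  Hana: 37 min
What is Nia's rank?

6

Sorted (ascending): 2, 2, 37, 37, 45, 53
The 2 values of 2 occupy positions 1–2 → each gets rank 2.
The 2 values of 37 occupy positions 3–4 → each gets rank 4.
Nia has value 53 min → rank 6.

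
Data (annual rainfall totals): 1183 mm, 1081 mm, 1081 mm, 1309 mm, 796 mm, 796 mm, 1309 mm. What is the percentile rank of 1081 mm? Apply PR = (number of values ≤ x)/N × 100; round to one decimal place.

N = 7.
Strictly below 1081: 2. Equal to 1081: 2.
PR = 4/7 × 100 = 57.1

57.1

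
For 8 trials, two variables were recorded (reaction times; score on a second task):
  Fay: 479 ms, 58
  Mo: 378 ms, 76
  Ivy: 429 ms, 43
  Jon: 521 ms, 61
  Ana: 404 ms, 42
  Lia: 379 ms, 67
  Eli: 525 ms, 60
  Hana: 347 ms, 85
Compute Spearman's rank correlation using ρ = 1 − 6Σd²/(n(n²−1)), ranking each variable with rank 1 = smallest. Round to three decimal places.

-0.548

Ranks of variable 1: 6, 2, 5, 7, 4, 3, 8, 1
Ranks of variable 2: 3, 7, 2, 5, 1, 6, 4, 8
d = r₁ − r₂: 3, -5, 3, 2, 3, -3, 4, -7
d²: 9, 25, 9, 4, 9, 9, 16, 49; Σd² = 130
ρ = 1 − 6·130/(8·63) = 1 − 780/504 = -0.548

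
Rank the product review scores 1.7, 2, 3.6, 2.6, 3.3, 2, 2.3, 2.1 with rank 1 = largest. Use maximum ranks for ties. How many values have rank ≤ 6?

Sorted (descending): 3.6, 3.3, 2.6, 2.3, 2.1, 2, 2, 1.7
The 2 values of 2 occupy positions 6–7 → each gets rank 7.
Ranks ≤ 6: {1, 2, 3, 4, 5} → 5 values.

5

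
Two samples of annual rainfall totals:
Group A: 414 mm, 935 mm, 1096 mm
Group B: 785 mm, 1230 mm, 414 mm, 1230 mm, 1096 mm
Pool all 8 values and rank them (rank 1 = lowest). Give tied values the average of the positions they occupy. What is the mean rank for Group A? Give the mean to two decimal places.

3.67

Sorted (ascending): 414, 414, 785, 935, 1096, 1096, 1230, 1230
The 2 values of 414 occupy positions 1–2 → average rank (1+2)/2 = 1.5.
The 2 values of 1096 occupy positions 5–6 → average rank (5+6)/2 = 5.5.
The 2 values of 1230 occupy positions 7–8 → average rank (7+8)/2 = 7.5.
Group A values → pooled ranks: 414→1.5, 935→4, 1096→5.5
Mean rank = (1.5 + 4 + 5.5) / 3 = 3.67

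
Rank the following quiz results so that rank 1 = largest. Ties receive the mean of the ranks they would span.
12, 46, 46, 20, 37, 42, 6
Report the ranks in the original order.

Sorted (descending): 46, 46, 42, 37, 20, 12, 6
The 2 values of 46 occupy positions 1–2 → average rank (1+2)/2 = 1.5.

6, 1.5, 1.5, 5, 4, 3, 7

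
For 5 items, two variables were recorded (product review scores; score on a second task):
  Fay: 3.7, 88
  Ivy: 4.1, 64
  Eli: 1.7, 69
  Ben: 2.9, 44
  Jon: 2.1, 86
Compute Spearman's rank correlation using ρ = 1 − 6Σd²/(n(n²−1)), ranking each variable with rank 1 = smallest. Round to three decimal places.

Ranks of variable 1: 4, 5, 1, 3, 2
Ranks of variable 2: 5, 2, 3, 1, 4
d = r₁ − r₂: -1, 3, -2, 2, -2
d²: 1, 9, 4, 4, 4; Σd² = 22
ρ = 1 − 6·22/(5·24) = 1 − 132/120 = -0.100

-0.100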